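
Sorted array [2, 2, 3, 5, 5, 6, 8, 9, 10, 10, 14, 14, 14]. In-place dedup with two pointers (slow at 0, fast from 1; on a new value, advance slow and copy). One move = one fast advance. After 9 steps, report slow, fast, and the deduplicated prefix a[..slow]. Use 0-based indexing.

slow=6, fast=10, prefix=[2, 3, 5, 6, 8, 9, 10]

(s=0,f=1) a[fast]=2=a[slow] dup → fast++
(s=0,f=2) a[fast]=3≠a[slow]=2 write a[1]=3 → slow++,fast++
(s=1,f=3) a[fast]=5≠a[slow]=3 write a[2]=5 → slow++,fast++
(s=2,f=4) a[fast]=5=a[slow] dup → fast++
(s=2,f=5) a[fast]=6≠a[slow]=5 write a[3]=6 → slow++,fast++
(s=3,f=6) a[fast]=8≠a[slow]=6 write a[4]=8 → slow++,fast++
(s=4,f=7) a[fast]=9≠a[slow]=8 write a[5]=9 → slow++,fast++
(s=5,f=8) a[fast]=10≠a[slow]=9 write a[6]=10 → slow++,fast++
(s=6,f=9) a[fast]=10=a[slow] dup → fast++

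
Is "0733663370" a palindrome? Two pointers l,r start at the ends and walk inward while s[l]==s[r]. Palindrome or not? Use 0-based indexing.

palindrome

[0,9] '0'=='0' → l++,r--
[1,8] '7'=='7' → l++,r--
[2,7] '3'=='3' → l++,r--
[3,6] '3'=='3' → l++,r--
[4,5] '6'=='6' → l++,r--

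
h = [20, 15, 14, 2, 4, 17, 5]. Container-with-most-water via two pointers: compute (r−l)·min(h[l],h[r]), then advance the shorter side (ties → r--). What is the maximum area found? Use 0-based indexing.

max area = 85

l=0 r=6: min(20,5)*6=30 best=30 *, r--
l=0 r=5: min(20,17)*5=85 best=85 *, r--
l=0 r=4: min(20,4)*4=16 best=85, r--
l=0 r=3: min(20,2)*3=6 best=85, r--
l=0 r=2: min(20,14)*2=28 best=85, r--
l=0 r=1: min(20,15)*1=15 best=85, r--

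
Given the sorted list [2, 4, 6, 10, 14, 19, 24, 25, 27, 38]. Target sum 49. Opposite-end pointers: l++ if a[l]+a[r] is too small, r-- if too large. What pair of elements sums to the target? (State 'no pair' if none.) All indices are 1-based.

(24, 25)

l=1 r=10: 2+38=40 <49, l++
l=2 r=10: 4+38=42 <49, l++
l=3 r=10: 6+38=44 <49, l++
l=4 r=10: 10+38=48 <49, l++
l=5 r=10: 14+38=52 >49, r--
l=5 r=9: 14+27=41 <49, l++
l=6 r=9: 19+27=46 <49, l++
l=7 r=9: 24+27=51 >49, r--
l=7 r=8: 24+25=49, found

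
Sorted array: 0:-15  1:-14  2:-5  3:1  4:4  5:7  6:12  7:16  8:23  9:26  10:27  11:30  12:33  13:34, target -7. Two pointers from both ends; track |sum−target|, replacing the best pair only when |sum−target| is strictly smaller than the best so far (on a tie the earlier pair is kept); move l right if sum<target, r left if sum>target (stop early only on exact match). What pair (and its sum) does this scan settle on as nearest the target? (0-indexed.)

[0,13] -15+34=19 d=26 * → r--
[0,12] -15+33=18 d=25 * → r--
[0,11] -15+30=15 d=22 * → r--
[0,10] -15+27=12 d=19 * → r--
[0,9] -15+26=11 d=18 * → r--
[0,8] -15+23=8 d=15 * → r--
[0,7] -15+16=1 d=8 * → r--
[0,6] -15+12=-3 d=4 * → r--
[0,5] -15+7=-8 d=1 * → l++
[1,5] -14+7=-7 d=0 * → stop

pair (-14, 7) with sum -7 (|Δ|=0)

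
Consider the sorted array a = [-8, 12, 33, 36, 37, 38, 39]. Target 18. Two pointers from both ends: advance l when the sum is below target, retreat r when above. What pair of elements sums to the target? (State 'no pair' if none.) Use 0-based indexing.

no pair

[0,6] -8+39=31 >18 → r--
[0,5] -8+38=30 >18 → r--
[0,4] -8+37=29 >18 → r--
[0,3] -8+36=28 >18 → r--
[0,2] -8+33=25 >18 → r--
[0,1] -8+12=4 <18 → l++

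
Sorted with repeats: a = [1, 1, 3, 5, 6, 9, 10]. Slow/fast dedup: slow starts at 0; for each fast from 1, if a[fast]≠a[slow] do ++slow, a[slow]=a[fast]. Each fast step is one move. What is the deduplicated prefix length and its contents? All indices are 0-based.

slow=0 fast=1: a[fast]=1=a[slow] dup, fast++
slow=0 fast=2: a[fast]=3≠a[slow]=1 write a[1]=3, slow++,fast++
slow=1 fast=3: a[fast]=5≠a[slow]=3 write a[2]=5, slow++,fast++
slow=2 fast=4: a[fast]=6≠a[slow]=5 write a[3]=6, slow++,fast++
slow=3 fast=5: a[fast]=9≠a[slow]=6 write a[4]=9, slow++,fast++
slow=4 fast=6: a[fast]=10≠a[slow]=9 write a[5]=10, slow++,fast++

length 6; prefix = [1, 3, 5, 6, 9, 10]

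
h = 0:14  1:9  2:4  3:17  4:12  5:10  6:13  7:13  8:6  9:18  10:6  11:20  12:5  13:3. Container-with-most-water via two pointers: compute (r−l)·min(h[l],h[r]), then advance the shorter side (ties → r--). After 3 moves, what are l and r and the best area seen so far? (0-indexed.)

l=1, r=11, best area=154

[0,13] min(14,3)*13=39 best=39 * → r--
[0,12] min(14,5)*12=60 best=60 * → r--
[0,11] min(14,20)*11=154 best=154 * → l++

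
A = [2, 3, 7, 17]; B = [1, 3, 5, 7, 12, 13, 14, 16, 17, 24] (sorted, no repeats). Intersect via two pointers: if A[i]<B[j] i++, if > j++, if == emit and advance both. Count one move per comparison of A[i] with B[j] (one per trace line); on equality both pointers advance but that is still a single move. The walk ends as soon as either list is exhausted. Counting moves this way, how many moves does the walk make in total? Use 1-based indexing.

10 moves

i=1 j=1: 2>1, j++
i=1 j=2: 2<3, i++
i=2 j=2: 3==3 emit, i++,j++
i=3 j=3: 7>5, j++
i=3 j=4: 7==7 emit, i++,j++
i=4 j=5: 17>12, j++
i=4 j=6: 17>13, j++
i=4 j=7: 17>14, j++
i=4 j=8: 17>16, j++
i=4 j=9: 17==17 emit, i++,j++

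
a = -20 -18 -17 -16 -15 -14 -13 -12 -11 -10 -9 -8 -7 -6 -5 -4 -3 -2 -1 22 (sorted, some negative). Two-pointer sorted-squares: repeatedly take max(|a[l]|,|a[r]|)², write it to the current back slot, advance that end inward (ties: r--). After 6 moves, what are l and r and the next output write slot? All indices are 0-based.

l=5, r=18, next write slot=13

l=0 r=19: |-20|<=|22| out[19]=484, r--
l=0 r=18: |-20|>|-1| out[18]=400, l++
l=1 r=18: |-18|>|-1| out[17]=324, l++
l=2 r=18: |-17|>|-1| out[16]=289, l++
l=3 r=18: |-16|>|-1| out[15]=256, l++
l=4 r=18: |-15|>|-1| out[14]=225, l++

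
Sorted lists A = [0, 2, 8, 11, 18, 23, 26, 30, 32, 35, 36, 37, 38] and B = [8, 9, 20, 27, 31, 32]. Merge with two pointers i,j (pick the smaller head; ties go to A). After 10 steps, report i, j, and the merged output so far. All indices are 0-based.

i=0 j=0: A[i]=0<=B[j]=8 take 0, i++
i=1 j=0: A[i]=2<=B[j]=8 take 2, i++
i=2 j=0: A[i]=8<=B[j]=8 take 8, i++
i=3 j=0: A[i]=11>B[j]=8 take 8, j++
i=3 j=1: A[i]=11>B[j]=9 take 9, j++
i=3 j=2: A[i]=11<=B[j]=20 take 11, i++
i=4 j=2: A[i]=18<=B[j]=20 take 18, i++
i=5 j=2: A[i]=23>B[j]=20 take 20, j++
i=5 j=3: A[i]=23<=B[j]=27 take 23, i++
i=6 j=3: A[i]=26<=B[j]=27 take 26, i++

i=7, j=3, merged so far=[0, 2, 8, 8, 9, 11, 18, 20, 23, 26]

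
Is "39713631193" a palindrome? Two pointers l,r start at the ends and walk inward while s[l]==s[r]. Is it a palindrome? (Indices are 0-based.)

not a palindrome (mismatch at 2,8)

[0,10] '3'=='3' → l++,r--
[1,9] '9'=='9' → l++,r--
[2,8] '7'!='1' → stop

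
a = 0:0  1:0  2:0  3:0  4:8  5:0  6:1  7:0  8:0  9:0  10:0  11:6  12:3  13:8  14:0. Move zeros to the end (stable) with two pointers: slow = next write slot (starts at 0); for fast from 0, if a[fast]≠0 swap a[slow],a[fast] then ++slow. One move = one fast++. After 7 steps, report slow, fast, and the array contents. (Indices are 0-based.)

(s=0,f=0) a[fast]=0 → fast++
(s=0,f=1) a[fast]=0 → fast++
(s=0,f=2) a[fast]=0 → fast++
(s=0,f=3) a[fast]=0 → fast++
(s=0,f=4) a[fast]=8≠0 swap→a[0]=8 → slow++,fast++
(s=1,f=5) a[fast]=0 → fast++
(s=1,f=6) a[fast]=1≠0 swap→a[1]=1 → slow++,fast++

slow=2, fast=7, a=[8, 1, 0, 0, 0, 0, 0, 0, 0, 0, 0, 6, 3, 8, 0]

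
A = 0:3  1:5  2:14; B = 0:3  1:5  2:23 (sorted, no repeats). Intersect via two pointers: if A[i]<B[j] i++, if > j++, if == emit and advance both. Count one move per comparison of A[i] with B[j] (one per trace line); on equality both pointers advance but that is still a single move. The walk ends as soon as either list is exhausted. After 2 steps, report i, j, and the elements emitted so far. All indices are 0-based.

i=2, j=2, emitted=[3, 5]

i=0 j=0: 3==3 emit, i++,j++
i=1 j=1: 5==5 emit, i++,j++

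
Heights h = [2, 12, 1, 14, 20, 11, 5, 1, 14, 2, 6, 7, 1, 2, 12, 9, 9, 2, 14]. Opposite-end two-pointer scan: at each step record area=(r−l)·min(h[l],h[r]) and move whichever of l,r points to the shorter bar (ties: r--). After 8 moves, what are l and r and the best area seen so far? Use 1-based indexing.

l=4, r=14, best area=210

l=1 r=19: min(2,14)*18=36 best=36 *, l++
l=2 r=19: min(12,14)*17=204 best=204 *, l++
l=3 r=19: min(1,14)*16=16 best=204, l++
l=4 r=19: min(14,14)*15=210 best=210 *, r--
l=4 r=18: min(14,2)*14=28 best=210, r--
l=4 r=17: min(14,9)*13=117 best=210, r--
l=4 r=16: min(14,9)*12=108 best=210, r--
l=4 r=15: min(14,12)*11=132 best=210, r--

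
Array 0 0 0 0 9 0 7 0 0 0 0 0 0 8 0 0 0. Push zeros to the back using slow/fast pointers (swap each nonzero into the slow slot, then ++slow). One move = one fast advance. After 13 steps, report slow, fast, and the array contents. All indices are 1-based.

slow=3, fast=14, a=[9, 7, 0, 0, 0, 0, 0, 0, 0, 0, 0, 0, 0, 8, 0, 0, 0]

(s=1,f=1) a[fast]=0 → fast++
(s=1,f=2) a[fast]=0 → fast++
(s=1,f=3) a[fast]=0 → fast++
(s=1,f=4) a[fast]=0 → fast++
(s=1,f=5) a[fast]=9≠0 swap→a[1]=9 → slow++,fast++
(s=2,f=6) a[fast]=0 → fast++
(s=2,f=7) a[fast]=7≠0 swap→a[2]=7 → slow++,fast++
(s=3,f=8) a[fast]=0 → fast++
(s=3,f=9) a[fast]=0 → fast++
(s=3,f=10) a[fast]=0 → fast++
(s=3,f=11) a[fast]=0 → fast++
(s=3,f=12) a[fast]=0 → fast++
(s=3,f=13) a[fast]=0 → fast++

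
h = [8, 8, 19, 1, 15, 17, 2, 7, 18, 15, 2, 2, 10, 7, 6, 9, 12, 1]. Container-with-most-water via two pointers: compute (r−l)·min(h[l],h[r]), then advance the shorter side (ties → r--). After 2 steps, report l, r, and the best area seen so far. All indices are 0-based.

l=1, r=16, best area=128

l=0 r=17: min(8,1)*17=17 best=17 *, r--
l=0 r=16: min(8,12)*16=128 best=128 *, l++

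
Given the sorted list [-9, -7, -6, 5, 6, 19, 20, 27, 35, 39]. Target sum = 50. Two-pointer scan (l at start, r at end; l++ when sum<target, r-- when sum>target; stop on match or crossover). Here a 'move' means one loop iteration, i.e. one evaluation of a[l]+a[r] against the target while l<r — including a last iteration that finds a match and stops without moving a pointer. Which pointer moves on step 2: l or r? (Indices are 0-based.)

l

l=0 r=9: -9+39=30 <50, l++
l=1 r=9: -7+39=32 <50, l++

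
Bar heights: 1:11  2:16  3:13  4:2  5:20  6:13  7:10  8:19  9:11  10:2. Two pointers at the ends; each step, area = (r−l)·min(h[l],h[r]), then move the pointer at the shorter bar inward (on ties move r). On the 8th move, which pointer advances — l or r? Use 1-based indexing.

r

[1,10] min(11,2)*9=18 best=18 * → r--
[1,9] min(11,11)*8=88 best=88 * → r--
[1,8] min(11,19)*7=77 best=88 → l++
[2,8] min(16,19)*6=96 best=96 * → l++
[3,8] min(13,19)*5=65 best=96 → l++
[4,8] min(2,19)*4=8 best=96 → l++
[5,8] min(20,19)*3=57 best=96 → r--
[5,7] min(20,10)*2=20 best=96 → r--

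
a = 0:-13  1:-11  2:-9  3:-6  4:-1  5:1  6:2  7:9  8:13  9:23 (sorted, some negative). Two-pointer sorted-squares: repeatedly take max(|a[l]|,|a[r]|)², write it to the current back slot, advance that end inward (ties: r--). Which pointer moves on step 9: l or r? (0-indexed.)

r

[0,9] |-13|<=|23| out[9]=529 → r--
[0,8] |-13|<=|13| out[8]=169 → r--
[0,7] |-13|>|9| out[7]=169 → l++
[1,7] |-11|>|9| out[6]=121 → l++
[2,7] |-9|<=|9| out[5]=81 → r--
[2,6] |-9|>|2| out[4]=81 → l++
[3,6] |-6|>|2| out[3]=36 → l++
[4,6] |-1|<=|2| out[2]=4 → r--
[4,5] |-1|<=|1| out[1]=1 → r--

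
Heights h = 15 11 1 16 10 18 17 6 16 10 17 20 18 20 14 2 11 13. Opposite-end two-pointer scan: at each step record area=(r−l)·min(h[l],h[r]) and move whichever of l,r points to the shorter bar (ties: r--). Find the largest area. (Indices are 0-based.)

max area = 221

[0,17] min(15,13)*17=221 best=221 * → r--
[0,16] min(15,11)*16=176 best=221 → r--
[0,15] min(15,2)*15=30 best=221 → r--
[0,14] min(15,14)*14=196 best=221 → r--
[0,13] min(15,20)*13=195 best=221 → l++
[1,13] min(11,20)*12=132 best=221 → l++
[2,13] min(1,20)*11=11 best=221 → l++
[3,13] min(16,20)*10=160 best=221 → l++
[4,13] min(10,20)*9=90 best=221 → l++
[5,13] min(18,20)*8=144 best=221 → l++
[6,13] min(17,20)*7=119 best=221 → l++
[7,13] min(6,20)*6=36 best=221 → l++
[8,13] min(16,20)*5=80 best=221 → l++
[9,13] min(10,20)*4=40 best=221 → l++
[10,13] min(17,20)*3=51 best=221 → l++
[11,13] min(20,20)*2=40 best=221 → r--
[11,12] min(20,18)*1=18 best=221 → r--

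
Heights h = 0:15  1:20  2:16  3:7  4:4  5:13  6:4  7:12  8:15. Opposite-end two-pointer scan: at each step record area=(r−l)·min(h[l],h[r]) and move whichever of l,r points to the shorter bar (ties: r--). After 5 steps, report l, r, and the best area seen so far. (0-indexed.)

l=0 r=8: min(15,15)*8=120 best=120 *, r--
l=0 r=7: min(15,12)*7=84 best=120, r--
l=0 r=6: min(15,4)*6=24 best=120, r--
l=0 r=5: min(15,13)*5=65 best=120, r--
l=0 r=4: min(15,4)*4=16 best=120, r--

l=0, r=3, best area=120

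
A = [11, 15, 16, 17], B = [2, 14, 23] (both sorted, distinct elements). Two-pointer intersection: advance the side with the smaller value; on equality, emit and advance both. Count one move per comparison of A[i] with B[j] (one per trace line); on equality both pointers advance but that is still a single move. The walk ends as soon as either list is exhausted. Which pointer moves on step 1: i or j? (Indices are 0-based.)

[i=0,j=0] 11>2 → j++

j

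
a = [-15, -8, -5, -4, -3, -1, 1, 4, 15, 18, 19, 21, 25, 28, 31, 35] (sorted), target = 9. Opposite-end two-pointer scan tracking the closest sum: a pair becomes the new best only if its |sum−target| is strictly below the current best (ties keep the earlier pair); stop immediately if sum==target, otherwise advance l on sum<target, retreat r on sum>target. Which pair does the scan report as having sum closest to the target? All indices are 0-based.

pair (-15, 25) with sum 10 (|Δ|=1)

[0,15] -15+35=20 d=11 * → r--
[0,14] -15+31=16 d=7 * → r--
[0,13] -15+28=13 d=4 * → r--
[0,12] -15+25=10 d=1 * → r--
[0,11] -15+21=6 d=3 → l++
[1,11] -8+21=13 d=4 → r--
[1,10] -8+19=11 d=2 → r--
[1,9] -8+18=10 d=1 → r--
[1,8] -8+15=7 d=2 → l++
[2,8] -5+15=10 d=1 → r--
[2,7] -5+4=-1 d=10 → l++
[3,7] -4+4=0 d=9 → l++
[4,7] -3+4=1 d=8 → l++
[5,7] -1+4=3 d=6 → l++
[6,7] 1+4=5 d=4 → l++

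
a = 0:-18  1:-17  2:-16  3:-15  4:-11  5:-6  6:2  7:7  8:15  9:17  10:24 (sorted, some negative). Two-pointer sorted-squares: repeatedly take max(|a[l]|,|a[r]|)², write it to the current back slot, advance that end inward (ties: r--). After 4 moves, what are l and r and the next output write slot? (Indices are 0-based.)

l=0 r=10: |-18|<=|24| out[10]=576, r--
l=0 r=9: |-18|>|17| out[9]=324, l++
l=1 r=9: |-17|<=|17| out[8]=289, r--
l=1 r=8: |-17|>|15| out[7]=289, l++

l=2, r=8, next write slot=6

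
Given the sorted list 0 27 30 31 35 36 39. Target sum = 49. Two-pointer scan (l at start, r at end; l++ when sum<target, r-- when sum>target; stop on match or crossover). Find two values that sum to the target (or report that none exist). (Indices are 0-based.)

l=0 r=6: 0+39=39 <49, l++
l=1 r=6: 27+39=66 >49, r--
l=1 r=5: 27+36=63 >49, r--
l=1 r=4: 27+35=62 >49, r--
l=1 r=3: 27+31=58 >49, r--
l=1 r=2: 27+30=57 >49, r--

no pair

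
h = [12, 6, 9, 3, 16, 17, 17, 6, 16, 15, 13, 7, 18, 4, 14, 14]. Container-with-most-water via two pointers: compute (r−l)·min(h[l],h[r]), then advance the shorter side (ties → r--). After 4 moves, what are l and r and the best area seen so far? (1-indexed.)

l=5, r=16, best area=180

l=1 r=16: min(12,14)*15=180 best=180 *, l++
l=2 r=16: min(6,14)*14=84 best=180, l++
l=3 r=16: min(9,14)*13=117 best=180, l++
l=4 r=16: min(3,14)*12=36 best=180, l++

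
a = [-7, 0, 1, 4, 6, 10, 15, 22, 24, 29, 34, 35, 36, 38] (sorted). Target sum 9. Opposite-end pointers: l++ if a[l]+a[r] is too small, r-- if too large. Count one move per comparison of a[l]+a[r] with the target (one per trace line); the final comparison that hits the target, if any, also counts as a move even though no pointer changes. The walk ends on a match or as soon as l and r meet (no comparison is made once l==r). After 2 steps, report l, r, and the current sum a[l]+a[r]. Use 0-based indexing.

l=0 r=13: -7+38=31 >9, r--
l=0 r=12: -7+36=29 >9, r--

l=0, r=11, sum=28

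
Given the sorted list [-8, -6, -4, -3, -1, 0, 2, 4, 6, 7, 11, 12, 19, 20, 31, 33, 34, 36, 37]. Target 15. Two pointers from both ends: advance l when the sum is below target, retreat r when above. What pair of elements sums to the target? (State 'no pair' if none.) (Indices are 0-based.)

(-4, 19)

l=0 r=18: -8+37=29 >15, r--
l=0 r=17: -8+36=28 >15, r--
l=0 r=16: -8+34=26 >15, r--
l=0 r=15: -8+33=25 >15, r--
l=0 r=14: -8+31=23 >15, r--
l=0 r=13: -8+20=12 <15, l++
l=1 r=13: -6+20=14 <15, l++
l=2 r=13: -4+20=16 >15, r--
l=2 r=12: -4+19=15, found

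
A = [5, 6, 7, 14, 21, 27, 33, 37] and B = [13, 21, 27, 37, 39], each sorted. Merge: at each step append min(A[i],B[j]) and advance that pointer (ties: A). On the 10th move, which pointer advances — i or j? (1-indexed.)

i=1 j=1: A[i]=5<=B[j]=13 take 5, i++
i=2 j=1: A[i]=6<=B[j]=13 take 6, i++
i=3 j=1: A[i]=7<=B[j]=13 take 7, i++
i=4 j=1: A[i]=14>B[j]=13 take 13, j++
i=4 j=2: A[i]=14<=B[j]=21 take 14, i++
i=5 j=2: A[i]=21<=B[j]=21 take 21, i++
i=6 j=2: A[i]=27>B[j]=21 take 21, j++
i=6 j=3: A[i]=27<=B[j]=27 take 27, i++
i=7 j=3: A[i]=33>B[j]=27 take 27, j++
i=7 j=4: A[i]=33<=B[j]=37 take 33, i++

i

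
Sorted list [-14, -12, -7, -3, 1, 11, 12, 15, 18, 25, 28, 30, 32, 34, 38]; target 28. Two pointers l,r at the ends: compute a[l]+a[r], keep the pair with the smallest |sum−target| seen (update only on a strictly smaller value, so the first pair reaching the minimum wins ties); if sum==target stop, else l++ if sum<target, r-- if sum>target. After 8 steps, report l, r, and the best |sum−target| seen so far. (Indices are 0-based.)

[0,14] -14+38=24 d=4 * → l++
[1,14] -12+38=26 d=2 * → l++
[2,14] -7+38=31 d=3 → r--
[2,13] -7+34=27 d=1 * → l++
[3,13] -3+34=31 d=3 → r--
[3,12] -3+32=29 d=1 → r--
[3,11] -3+30=27 d=1 → l++
[4,11] 1+30=31 d=3 → r--

l=4, r=10, best |Δ|=1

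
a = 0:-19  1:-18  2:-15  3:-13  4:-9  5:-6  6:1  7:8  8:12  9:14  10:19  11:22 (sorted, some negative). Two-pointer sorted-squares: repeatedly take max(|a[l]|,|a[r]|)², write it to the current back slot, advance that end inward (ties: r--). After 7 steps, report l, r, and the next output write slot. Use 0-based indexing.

[0,11] |-19|<=|22| out[11]=484 → r--
[0,10] |-19|<=|19| out[10]=361 → r--
[0,9] |-19|>|14| out[9]=361 → l++
[1,9] |-18|>|14| out[8]=324 → l++
[2,9] |-15|>|14| out[7]=225 → l++
[3,9] |-13|<=|14| out[6]=196 → r--
[3,8] |-13|>|12| out[5]=169 → l++

l=4, r=8, next write slot=4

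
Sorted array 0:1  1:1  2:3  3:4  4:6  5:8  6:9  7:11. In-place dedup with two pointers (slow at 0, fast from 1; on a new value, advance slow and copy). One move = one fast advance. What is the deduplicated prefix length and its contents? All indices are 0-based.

(s=0,f=1) a[fast]=1=a[slow] dup → fast++
(s=0,f=2) a[fast]=3≠a[slow]=1 write a[1]=3 → slow++,fast++
(s=1,f=3) a[fast]=4≠a[slow]=3 write a[2]=4 → slow++,fast++
(s=2,f=4) a[fast]=6≠a[slow]=4 write a[3]=6 → slow++,fast++
(s=3,f=5) a[fast]=8≠a[slow]=6 write a[4]=8 → slow++,fast++
(s=4,f=6) a[fast]=9≠a[slow]=8 write a[5]=9 → slow++,fast++
(s=5,f=7) a[fast]=11≠a[slow]=9 write a[6]=11 → slow++,fast++

length 7; prefix = [1, 3, 4, 6, 8, 9, 11]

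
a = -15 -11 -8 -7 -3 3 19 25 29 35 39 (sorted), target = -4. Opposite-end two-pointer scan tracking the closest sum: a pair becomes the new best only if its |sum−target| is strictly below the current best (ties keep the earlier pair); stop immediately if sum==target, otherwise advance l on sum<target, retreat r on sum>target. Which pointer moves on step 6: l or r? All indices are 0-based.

l=0 r=10: -15+39=24 d=28 *, r--
l=0 r=9: -15+35=20 d=24 *, r--
l=0 r=8: -15+29=14 d=18 *, r--
l=0 r=7: -15+25=10 d=14 *, r--
l=0 r=6: -15+19=4 d=8 *, r--
l=0 r=5: -15+3=-12 d=8, l++

l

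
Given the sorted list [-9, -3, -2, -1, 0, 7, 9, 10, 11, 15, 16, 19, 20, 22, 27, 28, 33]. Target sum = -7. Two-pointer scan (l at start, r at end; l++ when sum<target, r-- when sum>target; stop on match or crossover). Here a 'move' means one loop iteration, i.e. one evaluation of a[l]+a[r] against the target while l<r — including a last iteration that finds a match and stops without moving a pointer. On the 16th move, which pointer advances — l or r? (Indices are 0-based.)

l=0 r=16: -9+33=24 >-7, r--
l=0 r=15: -9+28=19 >-7, r--
l=0 r=14: -9+27=18 >-7, r--
l=0 r=13: -9+22=13 >-7, r--
l=0 r=12: -9+20=11 >-7, r--
l=0 r=11: -9+19=10 >-7, r--
l=0 r=10: -9+16=7 >-7, r--
l=0 r=9: -9+15=6 >-7, r--
l=0 r=8: -9+11=2 >-7, r--
l=0 r=7: -9+10=1 >-7, r--
l=0 r=6: -9+9=0 >-7, r--
l=0 r=5: -9+7=-2 >-7, r--
l=0 r=4: -9+0=-9 <-7, l++
l=1 r=4: -3+0=-3 >-7, r--
l=1 r=3: -3+-1=-4 >-7, r--
l=1 r=2: -3+-2=-5 >-7, r--

r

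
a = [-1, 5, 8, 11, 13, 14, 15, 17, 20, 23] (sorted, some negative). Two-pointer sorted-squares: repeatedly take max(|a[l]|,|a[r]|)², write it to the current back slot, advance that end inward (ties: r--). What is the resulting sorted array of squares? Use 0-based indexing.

[1, 25, 64, 121, 169, 196, 225, 289, 400, 529]

l=0 r=9: |-1|<=|23| out[9]=529, r--
l=0 r=8: |-1|<=|20| out[8]=400, r--
l=0 r=7: |-1|<=|17| out[7]=289, r--
l=0 r=6: |-1|<=|15| out[6]=225, r--
l=0 r=5: |-1|<=|14| out[5]=196, r--
l=0 r=4: |-1|<=|13| out[4]=169, r--
l=0 r=3: |-1|<=|11| out[3]=121, r--
l=0 r=2: |-1|<=|8| out[2]=64, r--
l=0 r=1: |-1|<=|5| out[1]=25, r--
l=0 r=0: |-1|<=|-1| out[0]=1, r--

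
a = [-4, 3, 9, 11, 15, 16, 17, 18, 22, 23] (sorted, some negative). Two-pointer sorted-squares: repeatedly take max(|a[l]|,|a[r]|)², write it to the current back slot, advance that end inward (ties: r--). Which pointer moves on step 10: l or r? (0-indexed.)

l=0 r=9: |-4|<=|23| out[9]=529, r--
l=0 r=8: |-4|<=|22| out[8]=484, r--
l=0 r=7: |-4|<=|18| out[7]=324, r--
l=0 r=6: |-4|<=|17| out[6]=289, r--
l=0 r=5: |-4|<=|16| out[5]=256, r--
l=0 r=4: |-4|<=|15| out[4]=225, r--
l=0 r=3: |-4|<=|11| out[3]=121, r--
l=0 r=2: |-4|<=|9| out[2]=81, r--
l=0 r=1: |-4|>|3| out[1]=16, l++
l=1 r=1: |3|<=|3| out[0]=9, r--

r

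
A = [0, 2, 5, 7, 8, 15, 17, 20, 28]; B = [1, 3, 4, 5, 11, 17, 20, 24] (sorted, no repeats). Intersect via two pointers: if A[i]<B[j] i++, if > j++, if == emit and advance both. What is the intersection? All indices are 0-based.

[i=0,j=0] 0<1 → i++
[i=1,j=0] 2>1 → j++
[i=1,j=1] 2<3 → i++
[i=2,j=1] 5>3 → j++
[i=2,j=2] 5>4 → j++
[i=2,j=3] 5==5 emit → i++,j++
[i=3,j=4] 7<11 → i++
[i=4,j=4] 8<11 → i++
[i=5,j=4] 15>11 → j++
[i=5,j=5] 15<17 → i++
[i=6,j=5] 17==17 emit → i++,j++
[i=7,j=6] 20==20 emit → i++,j++
[i=8,j=7] 28>24 → j++

intersection = [5, 17, 20]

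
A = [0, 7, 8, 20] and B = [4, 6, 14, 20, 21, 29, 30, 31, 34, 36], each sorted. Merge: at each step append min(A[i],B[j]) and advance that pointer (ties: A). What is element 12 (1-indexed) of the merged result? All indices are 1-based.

i=1 j=1: A[i]=0<=B[j]=4 take 0, i++
i=2 j=1: A[i]=7>B[j]=4 take 4, j++
i=2 j=2: A[i]=7>B[j]=6 take 6, j++
i=2 j=3: A[i]=7<=B[j]=14 take 7, i++
i=3 j=3: A[i]=8<=B[j]=14 take 8, i++
i=4 j=3: A[i]=20>B[j]=14 take 14, j++
i=4 j=4: A[i]=20<=B[j]=20 take 20, i++
i=5 j=4: A done, take B[j]=20, j++
i=5 j=5: A done, take B[j]=21, j++
i=5 j=6: A done, take B[j]=29, j++
i=5 j=7: A done, take B[j]=30, j++
i=5 j=8: A done, take B[j]=31, j++
i=5 j=9: A done, take B[j]=34, j++
i=5 j=10: A done, take B[j]=36, j++

merged[12] = 31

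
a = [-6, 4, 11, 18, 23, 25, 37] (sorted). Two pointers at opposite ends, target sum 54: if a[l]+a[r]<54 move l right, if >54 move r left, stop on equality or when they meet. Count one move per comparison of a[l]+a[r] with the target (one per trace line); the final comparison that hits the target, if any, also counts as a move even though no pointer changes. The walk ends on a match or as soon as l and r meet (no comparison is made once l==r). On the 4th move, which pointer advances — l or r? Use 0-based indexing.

[0,6] -6+37=31 <54 → l++
[1,6] 4+37=41 <54 → l++
[2,6] 11+37=48 <54 → l++
[3,6] 18+37=55 >54 → r--

r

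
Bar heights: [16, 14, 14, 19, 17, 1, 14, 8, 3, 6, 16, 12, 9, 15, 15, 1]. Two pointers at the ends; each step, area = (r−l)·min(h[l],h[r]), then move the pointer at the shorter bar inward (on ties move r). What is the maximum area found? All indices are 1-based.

[1,16] min(16,1)*15=15 best=15 * → r--
[1,15] min(16,15)*14=210 best=210 * → r--
[1,14] min(16,15)*13=195 best=210 → r--
[1,13] min(16,9)*12=108 best=210 → r--
[1,12] min(16,12)*11=132 best=210 → r--
[1,11] min(16,16)*10=160 best=210 → r--
[1,10] min(16,6)*9=54 best=210 → r--
[1,9] min(16,3)*8=24 best=210 → r--
[1,8] min(16,8)*7=56 best=210 → r--
[1,7] min(16,14)*6=84 best=210 → r--
[1,6] min(16,1)*5=5 best=210 → r--
[1,5] min(16,17)*4=64 best=210 → l++
[2,5] min(14,17)*3=42 best=210 → l++
[3,5] min(14,17)*2=28 best=210 → l++
[4,5] min(19,17)*1=17 best=210 → r--

max area = 210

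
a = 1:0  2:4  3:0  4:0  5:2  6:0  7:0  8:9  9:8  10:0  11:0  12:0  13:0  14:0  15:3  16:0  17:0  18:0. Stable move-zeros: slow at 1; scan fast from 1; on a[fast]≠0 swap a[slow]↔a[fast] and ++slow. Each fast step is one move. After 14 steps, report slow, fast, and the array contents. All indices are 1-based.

(s=1,f=1) a[fast]=0 → fast++
(s=1,f=2) a[fast]=4≠0 swap→a[1]=4 → slow++,fast++
(s=2,f=3) a[fast]=0 → fast++
(s=2,f=4) a[fast]=0 → fast++
(s=2,f=5) a[fast]=2≠0 swap→a[2]=2 → slow++,fast++
(s=3,f=6) a[fast]=0 → fast++
(s=3,f=7) a[fast]=0 → fast++
(s=3,f=8) a[fast]=9≠0 swap→a[3]=9 → slow++,fast++
(s=4,f=9) a[fast]=8≠0 swap→a[4]=8 → slow++,fast++
(s=5,f=10) a[fast]=0 → fast++
(s=5,f=11) a[fast]=0 → fast++
(s=5,f=12) a[fast]=0 → fast++
(s=5,f=13) a[fast]=0 → fast++
(s=5,f=14) a[fast]=0 → fast++

slow=5, fast=15, a=[4, 2, 9, 8, 0, 0, 0, 0, 0, 0, 0, 0, 0, 0, 3, 0, 0, 0]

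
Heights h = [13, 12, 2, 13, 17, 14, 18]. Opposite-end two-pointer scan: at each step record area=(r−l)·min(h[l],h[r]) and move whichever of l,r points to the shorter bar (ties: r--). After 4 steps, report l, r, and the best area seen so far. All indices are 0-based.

[0,6] min(13,18)*6=78 best=78 * → l++
[1,6] min(12,18)*5=60 best=78 → l++
[2,6] min(2,18)*4=8 best=78 → l++
[3,6] min(13,18)*3=39 best=78 → l++

l=4, r=6, best area=78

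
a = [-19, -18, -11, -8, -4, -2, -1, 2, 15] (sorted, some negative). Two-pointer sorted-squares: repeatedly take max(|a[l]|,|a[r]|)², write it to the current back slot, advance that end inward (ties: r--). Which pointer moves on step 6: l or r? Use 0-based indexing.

l

[0,8] |-19|>|15| out[8]=361 → l++
[1,8] |-18|>|15| out[7]=324 → l++
[2,8] |-11|<=|15| out[6]=225 → r--
[2,7] |-11|>|2| out[5]=121 → l++
[3,7] |-8|>|2| out[4]=64 → l++
[4,7] |-4|>|2| out[3]=16 → l++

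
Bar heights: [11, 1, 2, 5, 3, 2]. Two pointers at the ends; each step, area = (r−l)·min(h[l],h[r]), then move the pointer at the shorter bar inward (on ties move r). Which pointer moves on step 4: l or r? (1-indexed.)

[1,6] min(11,2)*5=10 best=10 * → r--
[1,5] min(11,3)*4=12 best=12 * → r--
[1,4] min(11,5)*3=15 best=15 * → r--
[1,3] min(11,2)*2=4 best=15 → r--

r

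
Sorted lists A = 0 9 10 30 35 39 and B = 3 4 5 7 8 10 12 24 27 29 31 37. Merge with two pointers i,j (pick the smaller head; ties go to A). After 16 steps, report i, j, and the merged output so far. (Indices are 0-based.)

i=5, j=11, merged so far=[0, 3, 4, 5, 7, 8, 9, 10, 10, 12, 24, 27, 29, 30, 31, 35]

[i=0,j=0] A[i]=0<=B[j]=3 take 0 → i++
[i=1,j=0] A[i]=9>B[j]=3 take 3 → j++
[i=1,j=1] A[i]=9>B[j]=4 take 4 → j++
[i=1,j=2] A[i]=9>B[j]=5 take 5 → j++
[i=1,j=3] A[i]=9>B[j]=7 take 7 → j++
[i=1,j=4] A[i]=9>B[j]=8 take 8 → j++
[i=1,j=5] A[i]=9<=B[j]=10 take 9 → i++
[i=2,j=5] A[i]=10<=B[j]=10 take 10 → i++
[i=3,j=5] A[i]=30>B[j]=10 take 10 → j++
[i=3,j=6] A[i]=30>B[j]=12 take 12 → j++
[i=3,j=7] A[i]=30>B[j]=24 take 24 → j++
[i=3,j=8] A[i]=30>B[j]=27 take 27 → j++
[i=3,j=9] A[i]=30>B[j]=29 take 29 → j++
[i=3,j=10] A[i]=30<=B[j]=31 take 30 → i++
[i=4,j=10] A[i]=35>B[j]=31 take 31 → j++
[i=4,j=11] A[i]=35<=B[j]=37 take 35 → i++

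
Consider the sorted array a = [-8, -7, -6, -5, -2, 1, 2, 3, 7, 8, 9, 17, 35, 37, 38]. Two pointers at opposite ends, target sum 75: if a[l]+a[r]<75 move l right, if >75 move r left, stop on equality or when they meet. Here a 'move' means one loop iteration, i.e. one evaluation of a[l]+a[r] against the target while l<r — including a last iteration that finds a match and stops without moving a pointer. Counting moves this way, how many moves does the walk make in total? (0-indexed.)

l=0 r=14: -8+38=30 <75, l++
l=1 r=14: -7+38=31 <75, l++
l=2 r=14: -6+38=32 <75, l++
l=3 r=14: -5+38=33 <75, l++
l=4 r=14: -2+38=36 <75, l++
l=5 r=14: 1+38=39 <75, l++
l=6 r=14: 2+38=40 <75, l++
l=7 r=14: 3+38=41 <75, l++
l=8 r=14: 7+38=45 <75, l++
l=9 r=14: 8+38=46 <75, l++
l=10 r=14: 9+38=47 <75, l++
l=11 r=14: 17+38=55 <75, l++
l=12 r=14: 35+38=73 <75, l++
l=13 r=14: 37+38=75, found

14 moves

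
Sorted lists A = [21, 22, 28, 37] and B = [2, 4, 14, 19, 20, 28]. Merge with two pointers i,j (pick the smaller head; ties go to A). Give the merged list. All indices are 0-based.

i=0 j=0: A[i]=21>B[j]=2 take 2, j++
i=0 j=1: A[i]=21>B[j]=4 take 4, j++
i=0 j=2: A[i]=21>B[j]=14 take 14, j++
i=0 j=3: A[i]=21>B[j]=19 take 19, j++
i=0 j=4: A[i]=21>B[j]=20 take 20, j++
i=0 j=5: A[i]=21<=B[j]=28 take 21, i++
i=1 j=5: A[i]=22<=B[j]=28 take 22, i++
i=2 j=5: A[i]=28<=B[j]=28 take 28, i++
i=3 j=5: A[i]=37>B[j]=28 take 28, j++
i=3 j=6: B done, take A[i]=37, i++

[2, 4, 14, 19, 20, 21, 22, 28, 28, 37]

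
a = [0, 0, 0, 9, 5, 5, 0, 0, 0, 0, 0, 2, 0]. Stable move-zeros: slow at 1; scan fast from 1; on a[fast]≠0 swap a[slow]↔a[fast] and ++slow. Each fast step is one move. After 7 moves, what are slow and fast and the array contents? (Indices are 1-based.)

slow=4, fast=8, a=[9, 5, 5, 0, 0, 0, 0, 0, 0, 0, 0, 2, 0]

slow=1 fast=1: a[fast]=0, fast++
slow=1 fast=2: a[fast]=0, fast++
slow=1 fast=3: a[fast]=0, fast++
slow=1 fast=4: a[fast]=9≠0 swap→a[1]=9, slow++,fast++
slow=2 fast=5: a[fast]=5≠0 swap→a[2]=5, slow++,fast++
slow=3 fast=6: a[fast]=5≠0 swap→a[3]=5, slow++,fast++
slow=4 fast=7: a[fast]=0, fast++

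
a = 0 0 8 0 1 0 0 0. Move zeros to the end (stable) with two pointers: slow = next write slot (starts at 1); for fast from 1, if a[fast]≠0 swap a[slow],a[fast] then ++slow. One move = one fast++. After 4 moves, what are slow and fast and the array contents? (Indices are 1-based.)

slow=2, fast=5, a=[8, 0, 0, 0, 1, 0, 0, 0]

slow=1 fast=1: a[fast]=0, fast++
slow=1 fast=2: a[fast]=0, fast++
slow=1 fast=3: a[fast]=8≠0 swap→a[1]=8, slow++,fast++
slow=2 fast=4: a[fast]=0, fast++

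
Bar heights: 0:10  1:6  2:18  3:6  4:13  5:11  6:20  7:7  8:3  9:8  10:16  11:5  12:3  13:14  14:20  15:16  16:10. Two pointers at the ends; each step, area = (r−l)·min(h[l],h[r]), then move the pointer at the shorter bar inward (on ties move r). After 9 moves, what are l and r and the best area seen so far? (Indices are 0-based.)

l=0 r=16: min(10,10)*16=160 best=160 *, r--
l=0 r=15: min(10,16)*15=150 best=160, l++
l=1 r=15: min(6,16)*14=84 best=160, l++
l=2 r=15: min(18,16)*13=208 best=208 *, r--
l=2 r=14: min(18,20)*12=216 best=216 *, l++
l=3 r=14: min(6,20)*11=66 best=216, l++
l=4 r=14: min(13,20)*10=130 best=216, l++
l=5 r=14: min(11,20)*9=99 best=216, l++
l=6 r=14: min(20,20)*8=160 best=216, r--

l=6, r=13, best area=216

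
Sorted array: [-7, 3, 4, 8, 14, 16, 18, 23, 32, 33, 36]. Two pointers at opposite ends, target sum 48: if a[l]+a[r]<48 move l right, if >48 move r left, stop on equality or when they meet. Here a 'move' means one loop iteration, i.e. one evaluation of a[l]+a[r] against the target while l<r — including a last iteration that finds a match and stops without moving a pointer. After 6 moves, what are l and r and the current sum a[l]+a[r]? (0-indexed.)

l=5, r=9, sum=49

[0,10] -7+36=29 <48 → l++
[1,10] 3+36=39 <48 → l++
[2,10] 4+36=40 <48 → l++
[3,10] 8+36=44 <48 → l++
[4,10] 14+36=50 >48 → r--
[4,9] 14+33=47 <48 → l++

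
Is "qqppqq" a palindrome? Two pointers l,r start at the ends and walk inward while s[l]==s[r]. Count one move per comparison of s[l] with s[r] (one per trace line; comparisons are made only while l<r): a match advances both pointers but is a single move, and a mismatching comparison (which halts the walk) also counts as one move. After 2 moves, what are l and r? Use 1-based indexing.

l=3, r=4

[1,6] 'q'=='q' → l++,r--
[2,5] 'q'=='q' → l++,r--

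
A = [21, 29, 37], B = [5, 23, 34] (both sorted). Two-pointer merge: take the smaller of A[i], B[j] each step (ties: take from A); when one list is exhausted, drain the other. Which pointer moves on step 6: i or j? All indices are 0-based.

i

i=0 j=0: A[i]=21>B[j]=5 take 5, j++
i=0 j=1: A[i]=21<=B[j]=23 take 21, i++
i=1 j=1: A[i]=29>B[j]=23 take 23, j++
i=1 j=2: A[i]=29<=B[j]=34 take 29, i++
i=2 j=2: A[i]=37>B[j]=34 take 34, j++
i=2 j=3: B done, take A[i]=37, i++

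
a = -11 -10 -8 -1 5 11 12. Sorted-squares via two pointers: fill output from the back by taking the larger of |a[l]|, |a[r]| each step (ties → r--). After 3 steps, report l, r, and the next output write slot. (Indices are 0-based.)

[0,6] |-11|<=|12| out[6]=144 → r--
[0,5] |-11|<=|11| out[5]=121 → r--
[0,4] |-11|>|5| out[4]=121 → l++

l=1, r=4, next write slot=3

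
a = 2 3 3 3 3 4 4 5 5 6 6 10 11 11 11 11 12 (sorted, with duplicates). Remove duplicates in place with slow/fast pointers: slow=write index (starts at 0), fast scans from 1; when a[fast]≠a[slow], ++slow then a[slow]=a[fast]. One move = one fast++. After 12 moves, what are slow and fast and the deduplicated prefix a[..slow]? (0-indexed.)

slow=6, fast=13, prefix=[2, 3, 4, 5, 6, 10, 11]

slow=0 fast=1: a[fast]=3≠a[slow]=2 write a[1]=3, slow++,fast++
slow=1 fast=2: a[fast]=3=a[slow] dup, fast++
slow=1 fast=3: a[fast]=3=a[slow] dup, fast++
slow=1 fast=4: a[fast]=3=a[slow] dup, fast++
slow=1 fast=5: a[fast]=4≠a[slow]=3 write a[2]=4, slow++,fast++
slow=2 fast=6: a[fast]=4=a[slow] dup, fast++
slow=2 fast=7: a[fast]=5≠a[slow]=4 write a[3]=5, slow++,fast++
slow=3 fast=8: a[fast]=5=a[slow] dup, fast++
slow=3 fast=9: a[fast]=6≠a[slow]=5 write a[4]=6, slow++,fast++
slow=4 fast=10: a[fast]=6=a[slow] dup, fast++
slow=4 fast=11: a[fast]=10≠a[slow]=6 write a[5]=10, slow++,fast++
slow=5 fast=12: a[fast]=11≠a[slow]=10 write a[6]=11, slow++,fast++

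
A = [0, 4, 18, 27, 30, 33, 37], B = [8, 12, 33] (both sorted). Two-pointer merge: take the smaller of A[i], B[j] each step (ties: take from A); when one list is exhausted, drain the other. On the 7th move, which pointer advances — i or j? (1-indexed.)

i=1 j=1: A[i]=0<=B[j]=8 take 0, i++
i=2 j=1: A[i]=4<=B[j]=8 take 4, i++
i=3 j=1: A[i]=18>B[j]=8 take 8, j++
i=3 j=2: A[i]=18>B[j]=12 take 12, j++
i=3 j=3: A[i]=18<=B[j]=33 take 18, i++
i=4 j=3: A[i]=27<=B[j]=33 take 27, i++
i=5 j=3: A[i]=30<=B[j]=33 take 30, i++

i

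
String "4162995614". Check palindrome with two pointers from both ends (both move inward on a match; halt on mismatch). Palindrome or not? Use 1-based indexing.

[1,10] '4'=='4' → l++,r--
[2,9] '1'=='1' → l++,r--
[3,8] '6'=='6' → l++,r--
[4,7] '2'!='5' → stop

not a palindrome (mismatch at 4,7)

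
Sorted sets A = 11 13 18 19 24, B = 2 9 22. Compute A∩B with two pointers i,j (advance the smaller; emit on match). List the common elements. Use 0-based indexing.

intersection = []

[i=0,j=0] 11>2 → j++
[i=0,j=1] 11>9 → j++
[i=0,j=2] 11<22 → i++
[i=1,j=2] 13<22 → i++
[i=2,j=2] 18<22 → i++
[i=3,j=2] 19<22 → i++
[i=4,j=2] 24>22 → j++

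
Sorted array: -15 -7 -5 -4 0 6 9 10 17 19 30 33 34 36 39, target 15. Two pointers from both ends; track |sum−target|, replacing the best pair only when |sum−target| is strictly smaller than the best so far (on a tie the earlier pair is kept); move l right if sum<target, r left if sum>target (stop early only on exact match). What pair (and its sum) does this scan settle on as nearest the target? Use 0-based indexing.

pair (-15, 30) with sum 15 (|Δ|=0)

[0,14] -15+39=24 d=9 * → r--
[0,13] -15+36=21 d=6 * → r--
[0,12] -15+34=19 d=4 * → r--
[0,11] -15+33=18 d=3 * → r--
[0,10] -15+30=15 d=0 * → stop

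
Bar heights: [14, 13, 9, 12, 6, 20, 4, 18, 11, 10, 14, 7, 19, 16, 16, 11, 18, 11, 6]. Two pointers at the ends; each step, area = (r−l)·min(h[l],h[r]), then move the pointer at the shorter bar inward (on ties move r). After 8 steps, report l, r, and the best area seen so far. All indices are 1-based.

l=1 r=19: min(14,6)*18=108 best=108 *, r--
l=1 r=18: min(14,11)*17=187 best=187 *, r--
l=1 r=17: min(14,18)*16=224 best=224 *, l++
l=2 r=17: min(13,18)*15=195 best=224, l++
l=3 r=17: min(9,18)*14=126 best=224, l++
l=4 r=17: min(12,18)*13=156 best=224, l++
l=5 r=17: min(6,18)*12=72 best=224, l++
l=6 r=17: min(20,18)*11=198 best=224, r--

l=6, r=16, best area=224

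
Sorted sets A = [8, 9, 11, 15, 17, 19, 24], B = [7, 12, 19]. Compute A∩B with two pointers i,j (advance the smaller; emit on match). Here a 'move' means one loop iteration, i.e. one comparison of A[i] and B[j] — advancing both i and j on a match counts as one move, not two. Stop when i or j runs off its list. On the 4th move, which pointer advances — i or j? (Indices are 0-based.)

i

[i=0,j=0] 8>7 → j++
[i=0,j=1] 8<12 → i++
[i=1,j=1] 9<12 → i++
[i=2,j=1] 11<12 → i++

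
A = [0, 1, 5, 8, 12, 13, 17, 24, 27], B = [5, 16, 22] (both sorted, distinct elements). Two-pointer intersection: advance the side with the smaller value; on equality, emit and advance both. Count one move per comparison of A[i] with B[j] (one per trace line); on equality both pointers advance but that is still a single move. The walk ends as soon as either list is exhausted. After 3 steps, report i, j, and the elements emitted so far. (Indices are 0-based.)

i=3, j=1, emitted=[5]

i=0 j=0: 0<5, i++
i=1 j=0: 1<5, i++
i=2 j=0: 5==5 emit, i++,j++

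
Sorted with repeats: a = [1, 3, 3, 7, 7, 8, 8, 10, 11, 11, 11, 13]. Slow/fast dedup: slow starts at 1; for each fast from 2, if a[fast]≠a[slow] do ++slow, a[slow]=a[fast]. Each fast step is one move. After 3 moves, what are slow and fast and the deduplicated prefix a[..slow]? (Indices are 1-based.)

(s=1,f=2) a[fast]=3≠a[slow]=1 write a[2]=3 → slow++,fast++
(s=2,f=3) a[fast]=3=a[slow] dup → fast++
(s=2,f=4) a[fast]=7≠a[slow]=3 write a[3]=7 → slow++,fast++

slow=3, fast=5, prefix=[1, 3, 7]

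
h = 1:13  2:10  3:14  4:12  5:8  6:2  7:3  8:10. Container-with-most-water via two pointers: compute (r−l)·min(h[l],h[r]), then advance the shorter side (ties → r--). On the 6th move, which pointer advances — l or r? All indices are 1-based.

l

[1,8] min(13,10)*7=70 best=70 * → r--
[1,7] min(13,3)*6=18 best=70 → r--
[1,6] min(13,2)*5=10 best=70 → r--
[1,5] min(13,8)*4=32 best=70 → r--
[1,4] min(13,12)*3=36 best=70 → r--
[1,3] min(13,14)*2=26 best=70 → l++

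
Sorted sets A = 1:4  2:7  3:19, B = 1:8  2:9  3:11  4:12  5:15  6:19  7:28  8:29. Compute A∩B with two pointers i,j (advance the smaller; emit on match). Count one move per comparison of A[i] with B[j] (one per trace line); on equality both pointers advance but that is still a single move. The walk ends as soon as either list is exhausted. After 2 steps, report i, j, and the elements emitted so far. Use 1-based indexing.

i=3, j=1, emitted=[]

i=1 j=1: 4<8, i++
i=2 j=1: 7<8, i++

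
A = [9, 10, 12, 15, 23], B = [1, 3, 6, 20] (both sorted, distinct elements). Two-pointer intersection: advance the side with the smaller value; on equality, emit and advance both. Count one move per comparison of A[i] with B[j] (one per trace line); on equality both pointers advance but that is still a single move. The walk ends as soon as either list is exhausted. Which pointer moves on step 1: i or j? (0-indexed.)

j

[i=0,j=0] 9>1 → j++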